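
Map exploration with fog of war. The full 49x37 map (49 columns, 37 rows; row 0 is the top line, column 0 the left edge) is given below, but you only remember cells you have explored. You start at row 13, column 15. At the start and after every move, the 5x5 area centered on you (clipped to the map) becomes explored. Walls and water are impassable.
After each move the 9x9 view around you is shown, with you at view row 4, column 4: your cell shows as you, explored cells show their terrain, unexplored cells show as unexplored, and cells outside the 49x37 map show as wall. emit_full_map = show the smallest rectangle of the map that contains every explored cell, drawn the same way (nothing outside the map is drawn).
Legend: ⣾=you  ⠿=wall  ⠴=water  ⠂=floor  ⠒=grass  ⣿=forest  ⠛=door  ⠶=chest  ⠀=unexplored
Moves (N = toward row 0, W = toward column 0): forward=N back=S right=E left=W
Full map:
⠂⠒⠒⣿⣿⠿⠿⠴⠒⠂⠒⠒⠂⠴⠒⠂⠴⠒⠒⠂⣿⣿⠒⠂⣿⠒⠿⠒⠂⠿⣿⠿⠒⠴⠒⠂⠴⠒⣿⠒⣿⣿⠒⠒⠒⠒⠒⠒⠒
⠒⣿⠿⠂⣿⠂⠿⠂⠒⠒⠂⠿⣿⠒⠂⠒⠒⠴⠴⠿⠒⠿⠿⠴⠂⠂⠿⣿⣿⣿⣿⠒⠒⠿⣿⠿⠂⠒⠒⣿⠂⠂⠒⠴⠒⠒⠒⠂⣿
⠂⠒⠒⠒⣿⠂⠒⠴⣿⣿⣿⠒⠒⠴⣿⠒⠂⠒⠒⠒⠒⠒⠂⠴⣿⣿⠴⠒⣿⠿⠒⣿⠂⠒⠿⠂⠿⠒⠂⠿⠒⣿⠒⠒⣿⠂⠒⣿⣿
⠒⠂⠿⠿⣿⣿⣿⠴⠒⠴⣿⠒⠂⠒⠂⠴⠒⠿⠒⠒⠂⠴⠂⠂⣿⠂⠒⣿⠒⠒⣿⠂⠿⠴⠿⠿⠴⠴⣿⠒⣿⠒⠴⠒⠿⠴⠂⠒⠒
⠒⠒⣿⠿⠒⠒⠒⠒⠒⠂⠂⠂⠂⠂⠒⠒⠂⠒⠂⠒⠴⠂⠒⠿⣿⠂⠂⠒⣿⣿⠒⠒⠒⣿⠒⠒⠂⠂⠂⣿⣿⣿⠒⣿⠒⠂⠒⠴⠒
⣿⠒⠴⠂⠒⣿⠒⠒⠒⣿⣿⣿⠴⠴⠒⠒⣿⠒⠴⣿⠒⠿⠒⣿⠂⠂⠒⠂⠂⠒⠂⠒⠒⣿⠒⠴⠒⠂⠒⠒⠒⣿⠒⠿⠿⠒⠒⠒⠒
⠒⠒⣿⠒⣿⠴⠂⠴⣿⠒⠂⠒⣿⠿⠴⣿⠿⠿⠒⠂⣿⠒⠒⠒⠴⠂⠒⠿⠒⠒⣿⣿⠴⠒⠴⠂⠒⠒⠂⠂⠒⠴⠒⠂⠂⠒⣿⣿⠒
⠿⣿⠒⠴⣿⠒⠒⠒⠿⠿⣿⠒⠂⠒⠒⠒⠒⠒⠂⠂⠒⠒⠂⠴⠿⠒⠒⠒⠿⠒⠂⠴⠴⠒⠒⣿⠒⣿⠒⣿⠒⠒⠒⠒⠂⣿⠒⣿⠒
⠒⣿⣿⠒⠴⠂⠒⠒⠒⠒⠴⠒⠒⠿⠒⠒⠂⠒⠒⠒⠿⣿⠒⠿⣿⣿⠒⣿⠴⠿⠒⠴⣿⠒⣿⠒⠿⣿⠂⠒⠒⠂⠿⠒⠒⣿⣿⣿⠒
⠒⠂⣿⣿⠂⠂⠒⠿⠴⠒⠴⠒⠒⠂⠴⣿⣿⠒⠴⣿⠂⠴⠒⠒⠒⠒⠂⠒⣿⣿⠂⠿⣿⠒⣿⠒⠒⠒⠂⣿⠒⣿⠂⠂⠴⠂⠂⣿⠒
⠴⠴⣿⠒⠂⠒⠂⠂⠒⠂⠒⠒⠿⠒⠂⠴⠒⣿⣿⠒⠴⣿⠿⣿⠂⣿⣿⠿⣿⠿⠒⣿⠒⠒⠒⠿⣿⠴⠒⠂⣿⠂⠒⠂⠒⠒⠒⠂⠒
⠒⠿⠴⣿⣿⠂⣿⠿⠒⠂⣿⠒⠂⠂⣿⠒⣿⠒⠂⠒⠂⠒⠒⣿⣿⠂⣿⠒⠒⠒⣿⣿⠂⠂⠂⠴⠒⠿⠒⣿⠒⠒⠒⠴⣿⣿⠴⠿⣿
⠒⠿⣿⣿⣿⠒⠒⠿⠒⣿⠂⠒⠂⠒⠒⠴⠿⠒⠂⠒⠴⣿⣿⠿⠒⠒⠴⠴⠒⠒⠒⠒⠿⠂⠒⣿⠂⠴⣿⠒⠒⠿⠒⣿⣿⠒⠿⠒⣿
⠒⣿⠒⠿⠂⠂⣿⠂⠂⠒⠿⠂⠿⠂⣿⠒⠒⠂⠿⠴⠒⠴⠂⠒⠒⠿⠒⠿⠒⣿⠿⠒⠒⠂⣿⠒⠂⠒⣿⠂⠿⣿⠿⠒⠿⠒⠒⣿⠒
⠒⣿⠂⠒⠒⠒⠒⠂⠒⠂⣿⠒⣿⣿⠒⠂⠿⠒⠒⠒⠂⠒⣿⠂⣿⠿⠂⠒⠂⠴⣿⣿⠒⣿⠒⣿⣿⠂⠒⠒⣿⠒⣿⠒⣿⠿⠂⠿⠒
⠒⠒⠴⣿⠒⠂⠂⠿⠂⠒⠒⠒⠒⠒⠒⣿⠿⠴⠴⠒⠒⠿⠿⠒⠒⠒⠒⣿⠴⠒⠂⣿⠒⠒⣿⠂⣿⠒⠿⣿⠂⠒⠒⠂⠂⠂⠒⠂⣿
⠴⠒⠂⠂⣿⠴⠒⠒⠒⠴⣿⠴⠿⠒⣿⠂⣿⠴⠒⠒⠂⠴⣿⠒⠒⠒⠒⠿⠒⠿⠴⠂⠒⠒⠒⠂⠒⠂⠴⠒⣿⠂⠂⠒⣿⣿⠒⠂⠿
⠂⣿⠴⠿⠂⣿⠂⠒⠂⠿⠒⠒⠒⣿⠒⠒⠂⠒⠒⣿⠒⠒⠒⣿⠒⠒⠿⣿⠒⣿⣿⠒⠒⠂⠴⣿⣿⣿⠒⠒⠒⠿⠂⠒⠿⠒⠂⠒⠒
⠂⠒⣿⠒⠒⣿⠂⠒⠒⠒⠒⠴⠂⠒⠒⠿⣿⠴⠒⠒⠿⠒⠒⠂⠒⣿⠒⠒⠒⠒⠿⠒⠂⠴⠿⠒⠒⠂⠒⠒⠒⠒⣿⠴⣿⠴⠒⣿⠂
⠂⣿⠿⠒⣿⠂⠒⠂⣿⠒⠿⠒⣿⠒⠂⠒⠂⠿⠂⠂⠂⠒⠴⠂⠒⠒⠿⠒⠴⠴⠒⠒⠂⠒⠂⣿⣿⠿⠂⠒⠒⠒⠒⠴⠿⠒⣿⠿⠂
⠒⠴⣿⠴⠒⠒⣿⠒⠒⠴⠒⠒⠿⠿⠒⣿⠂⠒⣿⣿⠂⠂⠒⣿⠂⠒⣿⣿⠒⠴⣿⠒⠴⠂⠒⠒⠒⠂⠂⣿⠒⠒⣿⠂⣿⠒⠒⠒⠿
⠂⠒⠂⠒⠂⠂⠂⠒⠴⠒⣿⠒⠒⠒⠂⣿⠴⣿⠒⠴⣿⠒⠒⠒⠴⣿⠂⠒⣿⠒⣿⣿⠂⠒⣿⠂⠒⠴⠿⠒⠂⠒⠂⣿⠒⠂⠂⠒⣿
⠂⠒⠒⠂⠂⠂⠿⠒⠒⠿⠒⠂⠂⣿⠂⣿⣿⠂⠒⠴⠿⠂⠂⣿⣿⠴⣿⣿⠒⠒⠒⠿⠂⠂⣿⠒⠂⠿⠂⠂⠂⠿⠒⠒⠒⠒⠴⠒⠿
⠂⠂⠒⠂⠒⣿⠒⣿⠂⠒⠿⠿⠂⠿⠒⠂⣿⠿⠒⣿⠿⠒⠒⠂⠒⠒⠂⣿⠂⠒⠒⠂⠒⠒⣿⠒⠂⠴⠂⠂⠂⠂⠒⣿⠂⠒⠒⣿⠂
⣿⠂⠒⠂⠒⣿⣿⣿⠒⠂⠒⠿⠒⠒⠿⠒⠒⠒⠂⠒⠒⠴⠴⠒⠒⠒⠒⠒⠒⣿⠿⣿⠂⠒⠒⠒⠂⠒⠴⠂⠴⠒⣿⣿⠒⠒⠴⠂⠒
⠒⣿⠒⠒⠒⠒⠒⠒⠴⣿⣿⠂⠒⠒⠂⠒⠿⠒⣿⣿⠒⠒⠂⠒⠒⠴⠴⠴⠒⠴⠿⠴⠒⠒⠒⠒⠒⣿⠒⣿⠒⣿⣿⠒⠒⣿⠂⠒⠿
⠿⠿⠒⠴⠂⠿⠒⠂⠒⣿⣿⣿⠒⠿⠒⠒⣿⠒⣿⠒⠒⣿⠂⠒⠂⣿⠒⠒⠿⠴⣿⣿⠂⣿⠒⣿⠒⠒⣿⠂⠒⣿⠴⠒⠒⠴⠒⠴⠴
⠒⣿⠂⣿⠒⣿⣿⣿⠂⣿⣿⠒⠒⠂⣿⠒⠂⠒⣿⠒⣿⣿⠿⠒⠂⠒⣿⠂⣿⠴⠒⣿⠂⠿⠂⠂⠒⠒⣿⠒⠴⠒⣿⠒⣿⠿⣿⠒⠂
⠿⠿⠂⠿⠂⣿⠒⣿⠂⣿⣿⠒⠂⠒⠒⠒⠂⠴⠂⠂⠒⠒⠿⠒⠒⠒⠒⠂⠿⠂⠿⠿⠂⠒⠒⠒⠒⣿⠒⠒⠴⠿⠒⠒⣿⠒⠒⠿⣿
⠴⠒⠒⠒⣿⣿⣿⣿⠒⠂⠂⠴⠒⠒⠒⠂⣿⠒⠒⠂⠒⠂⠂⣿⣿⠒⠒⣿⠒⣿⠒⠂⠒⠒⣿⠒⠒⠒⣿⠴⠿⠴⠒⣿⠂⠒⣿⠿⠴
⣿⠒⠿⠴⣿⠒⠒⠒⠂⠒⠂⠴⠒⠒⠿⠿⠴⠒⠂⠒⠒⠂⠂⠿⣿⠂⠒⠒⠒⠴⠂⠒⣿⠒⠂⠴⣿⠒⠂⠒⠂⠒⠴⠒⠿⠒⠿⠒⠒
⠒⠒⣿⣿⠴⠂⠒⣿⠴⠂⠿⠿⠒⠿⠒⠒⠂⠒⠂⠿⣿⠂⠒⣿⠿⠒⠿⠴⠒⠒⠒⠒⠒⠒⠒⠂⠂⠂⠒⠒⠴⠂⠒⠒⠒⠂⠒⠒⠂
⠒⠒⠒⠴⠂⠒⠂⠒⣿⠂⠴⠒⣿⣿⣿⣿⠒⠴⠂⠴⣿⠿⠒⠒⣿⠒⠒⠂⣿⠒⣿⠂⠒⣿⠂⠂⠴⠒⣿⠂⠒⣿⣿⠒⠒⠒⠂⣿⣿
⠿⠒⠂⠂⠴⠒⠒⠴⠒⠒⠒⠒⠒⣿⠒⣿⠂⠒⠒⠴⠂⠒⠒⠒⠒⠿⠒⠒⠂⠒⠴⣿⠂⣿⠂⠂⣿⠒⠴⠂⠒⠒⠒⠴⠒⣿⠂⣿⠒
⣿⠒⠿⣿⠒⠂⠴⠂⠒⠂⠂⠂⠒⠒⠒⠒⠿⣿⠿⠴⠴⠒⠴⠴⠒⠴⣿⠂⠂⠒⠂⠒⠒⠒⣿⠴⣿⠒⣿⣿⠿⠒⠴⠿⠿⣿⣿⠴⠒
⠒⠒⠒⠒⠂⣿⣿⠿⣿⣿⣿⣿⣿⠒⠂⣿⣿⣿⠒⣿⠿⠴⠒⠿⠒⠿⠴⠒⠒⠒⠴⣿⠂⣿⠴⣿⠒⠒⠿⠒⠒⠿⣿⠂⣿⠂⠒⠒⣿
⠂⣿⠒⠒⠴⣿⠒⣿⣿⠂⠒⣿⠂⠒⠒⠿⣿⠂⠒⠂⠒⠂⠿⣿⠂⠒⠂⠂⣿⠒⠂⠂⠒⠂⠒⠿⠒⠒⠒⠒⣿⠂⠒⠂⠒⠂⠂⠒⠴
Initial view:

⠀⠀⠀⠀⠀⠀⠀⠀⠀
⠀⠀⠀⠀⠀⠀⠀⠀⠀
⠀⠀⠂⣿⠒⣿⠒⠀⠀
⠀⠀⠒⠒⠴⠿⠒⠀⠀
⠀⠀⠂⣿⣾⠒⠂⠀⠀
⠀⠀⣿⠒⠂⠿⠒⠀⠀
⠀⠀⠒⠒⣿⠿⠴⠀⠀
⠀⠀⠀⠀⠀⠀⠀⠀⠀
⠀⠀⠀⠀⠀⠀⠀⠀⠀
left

⠀⠀⠀⠀⠀⠀⠀⠀⠀
⠀⠀⠀⠀⠀⠀⠀⠀⠀
⠀⠀⠂⠂⣿⠒⣿⠒⠀
⠀⠀⠂⠒⠒⠴⠿⠒⠀
⠀⠀⠿⠂⣾⠒⠒⠂⠀
⠀⠀⣿⣿⠒⠂⠿⠒⠀
⠀⠀⠒⠒⠒⣿⠿⠴⠀
⠀⠀⠀⠀⠀⠀⠀⠀⠀
⠀⠀⠀⠀⠀⠀⠀⠀⠀

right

⠀⠀⠀⠀⠀⠀⠀⠀⠀
⠀⠀⠀⠀⠀⠀⠀⠀⠀
⠀⠂⠂⣿⠒⣿⠒⠀⠀
⠀⠂⠒⠒⠴⠿⠒⠀⠀
⠀⠿⠂⣿⣾⠒⠂⠀⠀
⠀⣿⣿⠒⠂⠿⠒⠀⠀
⠀⠒⠒⠒⣿⠿⠴⠀⠀
⠀⠀⠀⠀⠀⠀⠀⠀⠀
⠀⠀⠀⠀⠀⠀⠀⠀⠀

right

⠀⠀⠀⠀⠀⠀⠀⠀⠀
⠀⠀⠀⠀⠀⠀⠀⠀⠀
⠂⠂⣿⠒⣿⠒⠂⠀⠀
⠂⠒⠒⠴⠿⠒⠂⠀⠀
⠿⠂⣿⠒⣾⠂⠿⠀⠀
⣿⣿⠒⠂⠿⠒⠒⠀⠀
⠒⠒⠒⣿⠿⠴⠴⠀⠀
⠀⠀⠀⠀⠀⠀⠀⠀⠀
⠀⠀⠀⠀⠀⠀⠀⠀⠀

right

⠀⠀⠀⠀⠀⠀⠀⠀⠀
⠀⠀⠀⠀⠀⠀⠀⠀⠀
⠂⣿⠒⣿⠒⠂⠒⠀⠀
⠒⠒⠴⠿⠒⠂⠒⠀⠀
⠂⣿⠒⠒⣾⠿⠴⠀⠀
⣿⠒⠂⠿⠒⠒⠒⠀⠀
⠒⠒⣿⠿⠴⠴⠒⠀⠀
⠀⠀⠀⠀⠀⠀⠀⠀⠀
⠀⠀⠀⠀⠀⠀⠀⠀⠀

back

⠀⠀⠀⠀⠀⠀⠀⠀⠀
⠂⣿⠒⣿⠒⠂⠒⠀⠀
⠒⠒⠴⠿⠒⠂⠒⠀⠀
⠂⣿⠒⠒⠂⠿⠴⠀⠀
⣿⠒⠂⠿⣾⠒⠒⠀⠀
⠒⠒⣿⠿⠴⠴⠒⠀⠀
⠀⠀⠂⣿⠴⠒⠒⠀⠀
⠀⠀⠀⠀⠀⠀⠀⠀⠀
⠀⠀⠀⠀⠀⠀⠀⠀⠀

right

⠀⠀⠀⠀⠀⠀⠀⠀⠀
⣿⠒⣿⠒⠂⠒⠀⠀⠀
⠒⠴⠿⠒⠂⠒⠴⠀⠀
⣿⠒⠒⠂⠿⠴⠒⠀⠀
⠒⠂⠿⠒⣾⠒⠂⠀⠀
⠒⣿⠿⠴⠴⠒⠒⠀⠀
⠀⠂⣿⠴⠒⠒⠂⠀⠀
⠀⠀⠀⠀⠀⠀⠀⠀⠀
⠀⠀⠀⠀⠀⠀⠀⠀⠀

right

⠀⠀⠀⠀⠀⠀⠀⠀⠀
⠒⣿⠒⠂⠒⠀⠀⠀⠀
⠴⠿⠒⠂⠒⠴⣿⠀⠀
⠒⠒⠂⠿⠴⠒⠴⠀⠀
⠂⠿⠒⠒⣾⠂⠒⠀⠀
⣿⠿⠴⠴⠒⠒⠿⠀⠀
⠂⣿⠴⠒⠒⠂⠴⠀⠀
⠀⠀⠀⠀⠀⠀⠀⠀⠀
⠀⠀⠀⠀⠀⠀⠀⠀⠀

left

⠀⠀⠀⠀⠀⠀⠀⠀⠀
⣿⠒⣿⠒⠂⠒⠀⠀⠀
⠒⠴⠿⠒⠂⠒⠴⣿⠀
⣿⠒⠒⠂⠿⠴⠒⠴⠀
⠒⠂⠿⠒⣾⠒⠂⠒⠀
⠒⣿⠿⠴⠴⠒⠒⠿⠀
⠀⠂⣿⠴⠒⠒⠂⠴⠀
⠀⠀⠀⠀⠀⠀⠀⠀⠀
⠀⠀⠀⠀⠀⠀⠀⠀⠀

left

⠀⠀⠀⠀⠀⠀⠀⠀⠀
⠂⣿⠒⣿⠒⠂⠒⠀⠀
⠒⠒⠴⠿⠒⠂⠒⠴⣿
⠂⣿⠒⠒⠂⠿⠴⠒⠴
⣿⠒⠂⠿⣾⠒⠒⠂⠒
⠒⠒⣿⠿⠴⠴⠒⠒⠿
⠀⠀⠂⣿⠴⠒⠒⠂⠴
⠀⠀⠀⠀⠀⠀⠀⠀⠀
⠀⠀⠀⠀⠀⠀⠀⠀⠀

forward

⠀⠀⠀⠀⠀⠀⠀⠀⠀
⠀⠀⠀⠀⠀⠀⠀⠀⠀
⠂⣿⠒⣿⠒⠂⠒⠀⠀
⠒⠒⠴⠿⠒⠂⠒⠴⣿
⠂⣿⠒⠒⣾⠿⠴⠒⠴
⣿⠒⠂⠿⠒⠒⠒⠂⠒
⠒⠒⣿⠿⠴⠴⠒⠒⠿
⠀⠀⠂⣿⠴⠒⠒⠂⠴
⠀⠀⠀⠀⠀⠀⠀⠀⠀

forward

⠀⠀⠀⠀⠀⠀⠀⠀⠀
⠀⠀⠀⠀⠀⠀⠀⠀⠀
⠀⠀⠴⠒⣿⣿⠒⠀⠀
⠂⣿⠒⣿⠒⠂⠒⠀⠀
⠒⠒⠴⠿⣾⠂⠒⠴⣿
⠂⣿⠒⠒⠂⠿⠴⠒⠴
⣿⠒⠂⠿⠒⠒⠒⠂⠒
⠒⠒⣿⠿⠴⠴⠒⠒⠿
⠀⠀⠂⣿⠴⠒⠒⠂⠴

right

⠀⠀⠀⠀⠀⠀⠀⠀⠀
⠀⠀⠀⠀⠀⠀⠀⠀⠀
⠀⠴⠒⣿⣿⠒⠴⠀⠀
⣿⠒⣿⠒⠂⠒⠂⠀⠀
⠒⠴⠿⠒⣾⠒⠴⣿⠀
⣿⠒⠒⠂⠿⠴⠒⠴⠀
⠒⠂⠿⠒⠒⠒⠂⠒⠀
⠒⣿⠿⠴⠴⠒⠒⠿⠀
⠀⠂⣿⠴⠒⠒⠂⠴⠀

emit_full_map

⠀⠀⠀⠴⠒⣿⣿⠒⠴⠀
⠂⠂⣿⠒⣿⠒⠂⠒⠂⠀
⠂⠒⠒⠴⠿⠒⣾⠒⠴⣿
⠿⠂⣿⠒⠒⠂⠿⠴⠒⠴
⣿⣿⠒⠂⠿⠒⠒⠒⠂⠒
⠒⠒⠒⣿⠿⠴⠴⠒⠒⠿
⠀⠀⠀⠂⣿⠴⠒⠒⠂⠴

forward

⠀⠀⠀⠀⠀⠀⠀⠀⠀
⠀⠀⠀⠀⠀⠀⠀⠀⠀
⠀⠀⣿⠒⠴⣿⠂⠀⠀
⠀⠴⠒⣿⣿⠒⠴⠀⠀
⣿⠒⣿⠒⣾⠒⠂⠀⠀
⠒⠴⠿⠒⠂⠒⠴⣿⠀
⣿⠒⠒⠂⠿⠴⠒⠴⠀
⠒⠂⠿⠒⠒⠒⠂⠒⠀
⠒⣿⠿⠴⠴⠒⠒⠿⠀

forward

⠀⠀⠀⠀⠀⠀⠀⠀⠀
⠀⠀⠀⠀⠀⠀⠀⠀⠀
⠀⠀⠂⠒⠒⠒⠿⠀⠀
⠀⠀⣿⠒⠴⣿⠂⠀⠀
⠀⠴⠒⣿⣾⠒⠴⠀⠀
⣿⠒⣿⠒⠂⠒⠂⠀⠀
⠒⠴⠿⠒⠂⠒⠴⣿⠀
⣿⠒⠒⠂⠿⠴⠒⠴⠀
⠒⠂⠿⠒⠒⠒⠂⠒⠀

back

⠀⠀⠀⠀⠀⠀⠀⠀⠀
⠀⠀⠂⠒⠒⠒⠿⠀⠀
⠀⠀⣿⠒⠴⣿⠂⠀⠀
⠀⠴⠒⣿⣿⠒⠴⠀⠀
⣿⠒⣿⠒⣾⠒⠂⠀⠀
⠒⠴⠿⠒⠂⠒⠴⣿⠀
⣿⠒⠒⠂⠿⠴⠒⠴⠀
⠒⠂⠿⠒⠒⠒⠂⠒⠀
⠒⣿⠿⠴⠴⠒⠒⠿⠀

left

⠀⠀⠀⠀⠀⠀⠀⠀⠀
⠀⠀⠀⠂⠒⠒⠒⠿⠀
⠀⠀⣿⣿⠒⠴⣿⠂⠀
⠀⠀⠴⠒⣿⣿⠒⠴⠀
⠂⣿⠒⣿⣾⠂⠒⠂⠀
⠒⠒⠴⠿⠒⠂⠒⠴⣿
⠂⣿⠒⠒⠂⠿⠴⠒⠴
⣿⠒⠂⠿⠒⠒⠒⠂⠒
⠒⠒⣿⠿⠴⠴⠒⠒⠿

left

⠀⠀⠀⠀⠀⠀⠀⠀⠀
⠀⠀⠀⠀⠂⠒⠒⠒⠿
⠀⠀⠴⣿⣿⠒⠴⣿⠂
⠀⠀⠂⠴⠒⣿⣿⠒⠴
⠂⠂⣿⠒⣾⠒⠂⠒⠂
⠂⠒⠒⠴⠿⠒⠂⠒⠴
⠿⠂⣿⠒⠒⠂⠿⠴⠒
⣿⣿⠒⠂⠿⠒⠒⠒⠂
⠒⠒⠒⣿⠿⠴⠴⠒⠒

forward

⠀⠀⠀⠀⠀⠀⠀⠀⠀
⠀⠀⠀⠀⠀⠀⠀⠀⠀
⠀⠀⠒⠒⠂⠒⠒⠒⠿
⠀⠀⠴⣿⣿⠒⠴⣿⠂
⠀⠀⠂⠴⣾⣿⣿⠒⠴
⠂⠂⣿⠒⣿⠒⠂⠒⠂
⠂⠒⠒⠴⠿⠒⠂⠒⠴
⠿⠂⣿⠒⠒⠂⠿⠴⠒
⣿⣿⠒⠂⠿⠒⠒⠒⠂

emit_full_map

⠀⠀⠒⠒⠂⠒⠒⠒⠿⠀
⠀⠀⠴⣿⣿⠒⠴⣿⠂⠀
⠀⠀⠂⠴⣾⣿⣿⠒⠴⠀
⠂⠂⣿⠒⣿⠒⠂⠒⠂⠀
⠂⠒⠒⠴⠿⠒⠂⠒⠴⣿
⠿⠂⣿⠒⠒⠂⠿⠴⠒⠴
⣿⣿⠒⠂⠿⠒⠒⠒⠂⠒
⠒⠒⠒⣿⠿⠴⠴⠒⠒⠿
⠀⠀⠀⠂⣿⠴⠒⠒⠂⠴

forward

⠀⠀⠀⠀⠀⠀⠀⠀⠀
⠀⠀⠀⠀⠀⠀⠀⠀⠀
⠀⠀⠒⠒⠒⠒⠂⠀⠀
⠀⠀⠒⠒⠂⠒⠒⠒⠿
⠀⠀⠴⣿⣾⠒⠴⣿⠂
⠀⠀⠂⠴⠒⣿⣿⠒⠴
⠂⠂⣿⠒⣿⠒⠂⠒⠂
⠂⠒⠒⠴⠿⠒⠂⠒⠴
⠿⠂⣿⠒⠒⠂⠿⠴⠒

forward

⠀⠀⠀⠀⠀⠀⠀⠀⠀
⠀⠀⠀⠀⠀⠀⠀⠀⠀
⠀⠀⠴⣿⠿⠿⠒⠀⠀
⠀⠀⠒⠒⠒⠒⠂⠀⠀
⠀⠀⠒⠒⣾⠒⠒⠒⠿
⠀⠀⠴⣿⣿⠒⠴⣿⠂
⠀⠀⠂⠴⠒⣿⣿⠒⠴
⠂⠂⣿⠒⣿⠒⠂⠒⠂
⠂⠒⠒⠴⠿⠒⠂⠒⠴

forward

⠀⠀⠀⠀⠀⠀⠀⠀⠀
⠀⠀⠀⠀⠀⠀⠀⠀⠀
⠀⠀⠒⠒⣿⠒⠴⠀⠀
⠀⠀⠴⣿⠿⠿⠒⠀⠀
⠀⠀⠒⠒⣾⠒⠂⠀⠀
⠀⠀⠒⠒⠂⠒⠒⠒⠿
⠀⠀⠴⣿⣿⠒⠴⣿⠂
⠀⠀⠂⠴⠒⣿⣿⠒⠴
⠂⠂⣿⠒⣿⠒⠂⠒⠂

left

⠀⠀⠀⠀⠀⠀⠀⠀⠀
⠀⠀⠀⠀⠀⠀⠀⠀⠀
⠀⠀⠴⠒⠒⣿⠒⠴⠀
⠀⠀⠿⠴⣿⠿⠿⠒⠀
⠀⠀⠒⠒⣾⠒⠒⠂⠀
⠀⠀⠿⠒⠒⠂⠒⠒⠒
⠀⠀⠂⠴⣿⣿⠒⠴⣿
⠀⠀⠀⠂⠴⠒⣿⣿⠒
⠀⠂⠂⣿⠒⣿⠒⠂⠒

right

⠀⠀⠀⠀⠀⠀⠀⠀⠀
⠀⠀⠀⠀⠀⠀⠀⠀⠀
⠀⠴⠒⠒⣿⠒⠴⠀⠀
⠀⠿⠴⣿⠿⠿⠒⠀⠀
⠀⠒⠒⠒⣾⠒⠂⠀⠀
⠀⠿⠒⠒⠂⠒⠒⠒⠿
⠀⠂⠴⣿⣿⠒⠴⣿⠂
⠀⠀⠂⠴⠒⣿⣿⠒⠴
⠂⠂⣿⠒⣿⠒⠂⠒⠂

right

⠀⠀⠀⠀⠀⠀⠀⠀⠀
⠀⠀⠀⠀⠀⠀⠀⠀⠀
⠴⠒⠒⣿⠒⠴⣿⠀⠀
⠿⠴⣿⠿⠿⠒⠂⠀⠀
⠒⠒⠒⠒⣾⠂⠂⠀⠀
⠿⠒⠒⠂⠒⠒⠒⠿⠀
⠂⠴⣿⣿⠒⠴⣿⠂⠀
⠀⠂⠴⠒⣿⣿⠒⠴⠀
⠂⣿⠒⣿⠒⠂⠒⠂⠀

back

⠀⠀⠀⠀⠀⠀⠀⠀⠀
⠴⠒⠒⣿⠒⠴⣿⠀⠀
⠿⠴⣿⠿⠿⠒⠂⠀⠀
⠒⠒⠒⠒⠒⠂⠂⠀⠀
⠿⠒⠒⠂⣾⠒⠒⠿⠀
⠂⠴⣿⣿⠒⠴⣿⠂⠀
⠀⠂⠴⠒⣿⣿⠒⠴⠀
⠂⣿⠒⣿⠒⠂⠒⠂⠀
⠒⠒⠴⠿⠒⠂⠒⠴⣿

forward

⠀⠀⠀⠀⠀⠀⠀⠀⠀
⠀⠀⠀⠀⠀⠀⠀⠀⠀
⠴⠒⠒⣿⠒⠴⣿⠀⠀
⠿⠴⣿⠿⠿⠒⠂⠀⠀
⠒⠒⠒⠒⣾⠂⠂⠀⠀
⠿⠒⠒⠂⠒⠒⠒⠿⠀
⠂⠴⣿⣿⠒⠴⣿⠂⠀
⠀⠂⠴⠒⣿⣿⠒⠴⠀
⠂⣿⠒⣿⠒⠂⠒⠂⠀

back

⠀⠀⠀⠀⠀⠀⠀⠀⠀
⠴⠒⠒⣿⠒⠴⣿⠀⠀
⠿⠴⣿⠿⠿⠒⠂⠀⠀
⠒⠒⠒⠒⠒⠂⠂⠀⠀
⠿⠒⠒⠂⣾⠒⠒⠿⠀
⠂⠴⣿⣿⠒⠴⣿⠂⠀
⠀⠂⠴⠒⣿⣿⠒⠴⠀
⠂⣿⠒⣿⠒⠂⠒⠂⠀
⠒⠒⠴⠿⠒⠂⠒⠴⣿

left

⠀⠀⠀⠀⠀⠀⠀⠀⠀
⠀⠴⠒⠒⣿⠒⠴⣿⠀
⠀⠿⠴⣿⠿⠿⠒⠂⠀
⠀⠒⠒⠒⠒⠒⠂⠂⠀
⠀⠿⠒⠒⣾⠒⠒⠒⠿
⠀⠂⠴⣿⣿⠒⠴⣿⠂
⠀⠀⠂⠴⠒⣿⣿⠒⠴
⠂⠂⣿⠒⣿⠒⠂⠒⠂
⠂⠒⠒⠴⠿⠒⠂⠒⠴

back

⠀⠴⠒⠒⣿⠒⠴⣿⠀
⠀⠿⠴⣿⠿⠿⠒⠂⠀
⠀⠒⠒⠒⠒⠒⠂⠂⠀
⠀⠿⠒⠒⠂⠒⠒⠒⠿
⠀⠂⠴⣿⣾⠒⠴⣿⠂
⠀⠀⠂⠴⠒⣿⣿⠒⠴
⠂⠂⣿⠒⣿⠒⠂⠒⠂
⠂⠒⠒⠴⠿⠒⠂⠒⠴
⠿⠂⣿⠒⠒⠂⠿⠴⠒

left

⠀⠀⠴⠒⠒⣿⠒⠴⣿
⠀⠀⠿⠴⣿⠿⠿⠒⠂
⠀⠀⠒⠒⠒⠒⠒⠂⠂
⠀⠀⠿⠒⠒⠂⠒⠒⠒
⠀⠀⠂⠴⣾⣿⠒⠴⣿
⠀⠀⠒⠂⠴⠒⣿⣿⠒
⠀⠂⠂⣿⠒⣿⠒⠂⠒
⠀⠂⠒⠒⠴⠿⠒⠂⠒
⠀⠿⠂⣿⠒⠒⠂⠿⠴

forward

⠀⠀⠀⠀⠀⠀⠀⠀⠀
⠀⠀⠴⠒⠒⣿⠒⠴⣿
⠀⠀⠿⠴⣿⠿⠿⠒⠂
⠀⠀⠒⠒⠒⠒⠒⠂⠂
⠀⠀⠿⠒⣾⠂⠒⠒⠒
⠀⠀⠂⠴⣿⣿⠒⠴⣿
⠀⠀⠒⠂⠴⠒⣿⣿⠒
⠀⠂⠂⣿⠒⣿⠒⠂⠒
⠀⠂⠒⠒⠴⠿⠒⠂⠒

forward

⠀⠀⠀⠀⠀⠀⠀⠀⠀
⠀⠀⠀⠀⠀⠀⠀⠀⠀
⠀⠀⠴⠒⠒⣿⠒⠴⣿
⠀⠀⠿⠴⣿⠿⠿⠒⠂
⠀⠀⠒⠒⣾⠒⠒⠂⠂
⠀⠀⠿⠒⠒⠂⠒⠒⠒
⠀⠀⠂⠴⣿⣿⠒⠴⣿
⠀⠀⠒⠂⠴⠒⣿⣿⠒
⠀⠂⠂⣿⠒⣿⠒⠂⠒

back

⠀⠀⠀⠀⠀⠀⠀⠀⠀
⠀⠀⠴⠒⠒⣿⠒⠴⣿
⠀⠀⠿⠴⣿⠿⠿⠒⠂
⠀⠀⠒⠒⠒⠒⠒⠂⠂
⠀⠀⠿⠒⣾⠂⠒⠒⠒
⠀⠀⠂⠴⣿⣿⠒⠴⣿
⠀⠀⠒⠂⠴⠒⣿⣿⠒
⠀⠂⠂⣿⠒⣿⠒⠂⠒
⠀⠂⠒⠒⠴⠿⠒⠂⠒

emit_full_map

⠀⠴⠒⠒⣿⠒⠴⣿⠀⠀
⠀⠿⠴⣿⠿⠿⠒⠂⠀⠀
⠀⠒⠒⠒⠒⠒⠂⠂⠀⠀
⠀⠿⠒⣾⠂⠒⠒⠒⠿⠀
⠀⠂⠴⣿⣿⠒⠴⣿⠂⠀
⠀⠒⠂⠴⠒⣿⣿⠒⠴⠀
⠂⠂⣿⠒⣿⠒⠂⠒⠂⠀
⠂⠒⠒⠴⠿⠒⠂⠒⠴⣿
⠿⠂⣿⠒⠒⠂⠿⠴⠒⠴
⣿⣿⠒⠂⠿⠒⠒⠒⠂⠒
⠒⠒⠒⣿⠿⠴⠴⠒⠒⠿
⠀⠀⠀⠂⣿⠴⠒⠒⠂⠴


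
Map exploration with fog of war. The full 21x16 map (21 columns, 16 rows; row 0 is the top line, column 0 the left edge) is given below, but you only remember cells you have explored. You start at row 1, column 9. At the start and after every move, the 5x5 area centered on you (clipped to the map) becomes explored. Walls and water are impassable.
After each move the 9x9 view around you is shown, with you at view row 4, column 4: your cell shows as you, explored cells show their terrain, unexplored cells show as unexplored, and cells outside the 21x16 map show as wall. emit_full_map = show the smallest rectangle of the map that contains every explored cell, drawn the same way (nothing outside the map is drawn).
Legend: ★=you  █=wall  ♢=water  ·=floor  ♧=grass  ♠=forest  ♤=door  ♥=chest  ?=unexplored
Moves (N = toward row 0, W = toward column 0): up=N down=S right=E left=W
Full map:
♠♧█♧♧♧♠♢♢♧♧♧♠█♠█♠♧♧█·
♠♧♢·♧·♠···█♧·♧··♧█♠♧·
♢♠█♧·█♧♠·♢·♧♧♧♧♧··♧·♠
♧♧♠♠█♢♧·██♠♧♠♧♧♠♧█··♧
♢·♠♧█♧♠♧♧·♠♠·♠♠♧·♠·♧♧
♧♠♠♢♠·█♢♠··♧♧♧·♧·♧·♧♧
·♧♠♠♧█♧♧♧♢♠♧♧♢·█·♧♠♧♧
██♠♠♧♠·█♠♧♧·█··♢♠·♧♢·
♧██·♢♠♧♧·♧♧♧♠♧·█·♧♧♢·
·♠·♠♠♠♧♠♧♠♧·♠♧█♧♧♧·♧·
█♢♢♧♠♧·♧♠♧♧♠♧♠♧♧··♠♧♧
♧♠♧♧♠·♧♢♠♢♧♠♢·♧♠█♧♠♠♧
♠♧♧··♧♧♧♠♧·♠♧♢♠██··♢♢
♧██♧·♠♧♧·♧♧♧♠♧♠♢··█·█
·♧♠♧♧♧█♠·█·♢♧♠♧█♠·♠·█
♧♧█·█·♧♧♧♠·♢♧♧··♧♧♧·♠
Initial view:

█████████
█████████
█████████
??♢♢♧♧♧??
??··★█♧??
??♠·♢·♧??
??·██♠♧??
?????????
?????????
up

█████████
█████████
█████████
█████████
??♢♢★♧♧??
??···█♧??
??♠·♢·♧??
??·██♠♧??
?????????

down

█████████
█████████
█████████
??♢♢♧♧♧??
??··★█♧??
??♠·♢·♧??
??·██♠♧??
?????????
?????????

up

█████████
█████████
█████████
█████████
??♢♢★♧♧??
??···█♧??
??♠·♢·♧??
??·██♠♧??
?????????

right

█████████
█████████
█████████
█████████
?♢♢♧★♧♠??
?···█♧·??
?♠·♢·♧♧??
?·██♠♧???
?????????

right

█████████
█████████
█████████
█████████
♢♢♧♧★♠█??
···█♧·♧??
♠·♢·♧♧♧??
·██♠♧????
?????????

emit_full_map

♢♢♧♧★♠█
···█♧·♧
♠·♢·♧♧♧
·██♠♧??

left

█████████
█████████
█████████
█████████
?♢♢♧★♧♠█?
?···█♧·♧?
?♠·♢·♧♧♧?
?·██♠♧???
?????????

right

█████████
█████████
█████████
█████████
♢♢♧♧★♠█??
···█♧·♧??
♠·♢·♧♧♧??
·██♠♧????
?????????

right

█████████
█████████
█████████
█████████
♢♧♧♧★█♠??
··█♧·♧·??
·♢·♧♧♧♧??
██♠♧?????
?????????

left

█████████
█████████
█████████
█████████
♢♢♧♧★♠█♠?
···█♧·♧·?
♠·♢·♧♧♧♧?
·██♠♧????
?????????

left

█████████
█████████
█████████
█████████
?♢♢♧★♧♠█♠
?···█♧·♧·
?♠·♢·♧♧♧♧
?·██♠♧???
?????????

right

█████████
█████████
█████████
█████████
♢♢♧♧★♠█♠?
···█♧·♧·?
♠·♢·♧♧♧♧?
·██♠♧????
?????????

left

█████████
█████████
█████████
█████████
?♢♢♧★♧♠█♠
?···█♧·♧·
?♠·♢·♧♧♧♧
?·██♠♧???
?????????

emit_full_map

♢♢♧★♧♠█♠
···█♧·♧·
♠·♢·♧♧♧♧
·██♠♧???


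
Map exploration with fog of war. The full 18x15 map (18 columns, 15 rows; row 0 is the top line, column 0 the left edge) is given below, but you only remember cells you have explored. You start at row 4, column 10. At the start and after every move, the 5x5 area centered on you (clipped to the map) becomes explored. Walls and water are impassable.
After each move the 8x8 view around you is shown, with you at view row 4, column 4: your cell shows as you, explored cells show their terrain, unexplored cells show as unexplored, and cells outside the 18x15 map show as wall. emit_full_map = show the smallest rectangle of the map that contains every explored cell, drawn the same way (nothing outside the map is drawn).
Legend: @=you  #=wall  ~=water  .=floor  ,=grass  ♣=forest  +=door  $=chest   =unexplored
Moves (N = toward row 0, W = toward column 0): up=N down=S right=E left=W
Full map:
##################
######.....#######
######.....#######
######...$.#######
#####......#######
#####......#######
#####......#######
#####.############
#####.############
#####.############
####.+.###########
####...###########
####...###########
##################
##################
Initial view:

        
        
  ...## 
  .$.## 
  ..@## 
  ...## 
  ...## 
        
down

        
  ...## 
  .$.## 
  ...## 
  ..@## 
  ...## 
  ##### 
        

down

  ...## 
  .$.## 
  ...## 
  ...## 
  ..@## 
  ##### 
  ##### 
        

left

   ...##
   .$.##
  ....##
  ....##
  ..@.##
  ######
  ######
        

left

    ...#
    .$.#
  .....#
  .....#
  ..@..#
  ######
  ######
        

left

     ...
     .$.
  ......
  ......
  ..@...
  .#####
  .#####
        

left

      ..
      .$
  #.....
  #.....
  #.@...
  #.####
  #.####
        

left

       .
       .
  ##....
  ##....
  ##@...
  ##.###
  ##.###
        

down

       .
  ##....
  ##....
  ##....
  ##@###
  ##.###
  ##.## 
        

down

  ##....
  ##....
  ##....
  ##.###
  ##@###
  ##.## 
  #.+.# 
        

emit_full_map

     ...##
     .$.##
##......##
##......##
##......##
##.#######
##@#######
##.##     
#.+.#     


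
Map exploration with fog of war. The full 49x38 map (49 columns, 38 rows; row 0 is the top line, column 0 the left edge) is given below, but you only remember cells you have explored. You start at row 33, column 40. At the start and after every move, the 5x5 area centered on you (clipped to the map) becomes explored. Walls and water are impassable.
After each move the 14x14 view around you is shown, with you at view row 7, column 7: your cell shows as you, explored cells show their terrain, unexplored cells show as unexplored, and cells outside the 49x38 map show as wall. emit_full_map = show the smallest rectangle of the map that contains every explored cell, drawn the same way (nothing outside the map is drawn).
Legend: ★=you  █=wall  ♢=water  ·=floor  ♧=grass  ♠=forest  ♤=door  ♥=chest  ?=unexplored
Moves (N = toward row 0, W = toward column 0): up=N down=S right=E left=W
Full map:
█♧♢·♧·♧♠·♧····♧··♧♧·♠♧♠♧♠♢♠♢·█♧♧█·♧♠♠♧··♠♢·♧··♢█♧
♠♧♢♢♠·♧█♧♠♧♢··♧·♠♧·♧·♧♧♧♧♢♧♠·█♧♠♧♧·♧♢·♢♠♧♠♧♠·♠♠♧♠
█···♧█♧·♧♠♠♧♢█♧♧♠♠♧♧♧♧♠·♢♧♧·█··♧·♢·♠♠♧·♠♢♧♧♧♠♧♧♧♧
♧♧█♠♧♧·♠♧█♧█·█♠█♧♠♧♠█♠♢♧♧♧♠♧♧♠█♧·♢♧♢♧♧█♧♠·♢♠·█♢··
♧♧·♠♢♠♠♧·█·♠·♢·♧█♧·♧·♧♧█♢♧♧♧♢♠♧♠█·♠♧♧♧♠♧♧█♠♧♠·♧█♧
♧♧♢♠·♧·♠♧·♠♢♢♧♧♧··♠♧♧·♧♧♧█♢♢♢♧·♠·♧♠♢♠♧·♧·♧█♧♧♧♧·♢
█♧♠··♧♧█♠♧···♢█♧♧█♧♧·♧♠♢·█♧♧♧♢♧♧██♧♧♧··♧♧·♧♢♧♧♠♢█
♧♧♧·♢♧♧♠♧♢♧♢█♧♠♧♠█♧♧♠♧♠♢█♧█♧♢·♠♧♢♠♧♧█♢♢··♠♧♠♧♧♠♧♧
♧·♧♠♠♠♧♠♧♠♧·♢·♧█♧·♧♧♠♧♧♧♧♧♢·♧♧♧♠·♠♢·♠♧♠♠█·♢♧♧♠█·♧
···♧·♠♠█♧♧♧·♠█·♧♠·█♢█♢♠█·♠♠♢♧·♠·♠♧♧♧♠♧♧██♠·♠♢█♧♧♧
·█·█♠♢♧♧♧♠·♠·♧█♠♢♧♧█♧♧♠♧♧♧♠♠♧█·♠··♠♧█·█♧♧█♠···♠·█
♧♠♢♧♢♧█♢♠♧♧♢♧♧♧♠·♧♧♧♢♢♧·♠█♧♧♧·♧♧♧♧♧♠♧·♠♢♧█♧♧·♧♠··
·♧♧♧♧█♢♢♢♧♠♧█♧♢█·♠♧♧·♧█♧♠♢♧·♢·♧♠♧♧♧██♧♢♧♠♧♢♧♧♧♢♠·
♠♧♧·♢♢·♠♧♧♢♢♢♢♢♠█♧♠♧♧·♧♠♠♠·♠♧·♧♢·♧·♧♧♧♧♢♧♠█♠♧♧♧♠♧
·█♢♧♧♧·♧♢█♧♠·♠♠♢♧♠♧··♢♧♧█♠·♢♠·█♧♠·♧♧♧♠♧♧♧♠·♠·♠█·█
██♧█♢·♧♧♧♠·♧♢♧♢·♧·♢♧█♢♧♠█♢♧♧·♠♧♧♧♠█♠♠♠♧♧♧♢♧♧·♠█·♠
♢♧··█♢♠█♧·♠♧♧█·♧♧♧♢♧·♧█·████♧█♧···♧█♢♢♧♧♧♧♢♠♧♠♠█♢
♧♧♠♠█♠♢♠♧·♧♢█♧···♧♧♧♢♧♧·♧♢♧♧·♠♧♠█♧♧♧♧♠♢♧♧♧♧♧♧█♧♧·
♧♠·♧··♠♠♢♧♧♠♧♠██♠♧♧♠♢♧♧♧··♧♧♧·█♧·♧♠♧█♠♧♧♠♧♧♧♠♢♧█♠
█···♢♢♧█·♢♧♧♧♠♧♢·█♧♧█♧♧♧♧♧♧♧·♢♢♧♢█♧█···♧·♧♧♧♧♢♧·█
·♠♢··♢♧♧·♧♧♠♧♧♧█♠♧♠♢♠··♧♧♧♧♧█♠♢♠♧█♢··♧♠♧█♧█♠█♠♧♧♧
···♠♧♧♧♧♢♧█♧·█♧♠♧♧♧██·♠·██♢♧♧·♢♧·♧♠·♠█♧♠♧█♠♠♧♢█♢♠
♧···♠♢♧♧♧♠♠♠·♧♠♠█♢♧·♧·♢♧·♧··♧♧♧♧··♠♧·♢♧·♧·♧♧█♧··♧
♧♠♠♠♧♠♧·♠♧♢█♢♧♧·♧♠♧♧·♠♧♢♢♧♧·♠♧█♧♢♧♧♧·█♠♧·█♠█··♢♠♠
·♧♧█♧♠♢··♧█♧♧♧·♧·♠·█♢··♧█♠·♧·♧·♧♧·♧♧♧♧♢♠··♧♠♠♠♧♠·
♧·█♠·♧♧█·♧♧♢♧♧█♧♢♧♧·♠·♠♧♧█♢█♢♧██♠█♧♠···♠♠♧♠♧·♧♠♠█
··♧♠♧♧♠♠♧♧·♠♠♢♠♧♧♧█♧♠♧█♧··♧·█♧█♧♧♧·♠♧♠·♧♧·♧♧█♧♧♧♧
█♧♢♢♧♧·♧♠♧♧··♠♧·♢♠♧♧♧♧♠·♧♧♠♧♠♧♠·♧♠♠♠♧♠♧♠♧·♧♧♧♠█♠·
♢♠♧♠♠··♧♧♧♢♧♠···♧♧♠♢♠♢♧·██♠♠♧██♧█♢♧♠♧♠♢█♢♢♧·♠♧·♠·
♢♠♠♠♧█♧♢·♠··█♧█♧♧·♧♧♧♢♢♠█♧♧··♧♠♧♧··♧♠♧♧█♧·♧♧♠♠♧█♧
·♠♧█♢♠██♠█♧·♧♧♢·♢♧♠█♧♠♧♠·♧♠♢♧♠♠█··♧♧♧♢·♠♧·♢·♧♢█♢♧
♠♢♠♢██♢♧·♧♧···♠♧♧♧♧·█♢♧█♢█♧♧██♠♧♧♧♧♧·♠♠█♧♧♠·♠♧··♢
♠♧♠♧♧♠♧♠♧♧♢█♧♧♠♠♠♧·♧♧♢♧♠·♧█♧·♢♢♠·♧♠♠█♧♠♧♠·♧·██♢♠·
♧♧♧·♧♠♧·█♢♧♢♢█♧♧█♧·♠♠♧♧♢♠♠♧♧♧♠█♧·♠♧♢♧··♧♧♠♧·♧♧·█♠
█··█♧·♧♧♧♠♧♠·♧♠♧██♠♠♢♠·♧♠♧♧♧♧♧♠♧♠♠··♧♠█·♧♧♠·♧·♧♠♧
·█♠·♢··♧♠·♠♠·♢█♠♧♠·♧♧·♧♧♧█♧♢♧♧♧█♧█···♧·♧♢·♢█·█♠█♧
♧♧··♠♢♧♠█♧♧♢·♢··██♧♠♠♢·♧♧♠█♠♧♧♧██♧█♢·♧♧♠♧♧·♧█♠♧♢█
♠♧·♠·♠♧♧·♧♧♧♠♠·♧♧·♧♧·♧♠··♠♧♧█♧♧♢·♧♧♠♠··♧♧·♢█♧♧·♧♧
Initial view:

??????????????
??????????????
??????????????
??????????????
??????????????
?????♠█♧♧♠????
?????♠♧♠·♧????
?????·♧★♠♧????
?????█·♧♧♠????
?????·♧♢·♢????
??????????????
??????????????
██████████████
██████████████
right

??????????????
??????????????
??????????????
??????????????
??????????????
????♠█♧♧♠·????
????♠♧♠·♧·????
????·♧♧★♧·????
????█·♧♧♠·????
????·♧♢·♢█????
??????????????
??????????????
██████████████
██████████████

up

??????????????
??????????????
??????????????
??????????????
??????????????
?????♠♧·♢·????
????♠█♧♧♠·????
????♠♧♠★♧·????
????·♧♧♠♧·????
????█·♧♧♠·????
????·♧♢·♢█????
??????????????
??????????????
██████████████

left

??????????????
??????????????
??????????????
??????????????
??????????????
?????·♠♧·♢·???
?????♠█♧♧♠·???
?????♠♧★·♧·???
?????·♧♧♠♧·???
?????█·♧♧♠·???
?????·♧♢·♢█???
??????????????
??????????????
██████████████

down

??????????????
??????????????
??????????????
??????????????
?????·♠♧·♢·???
?????♠█♧♧♠·???
?????♠♧♠·♧·???
?????·♧★♠♧·???
?????█·♧♧♠·???
?????·♧♢·♢█???
??????????????
??????????????
██████████████
██████████████

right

??????????????
??????????????
??????????????
??????????????
????·♠♧·♢·????
????♠█♧♧♠·????
????♠♧♠·♧·????
????·♧♧★♧·????
????█·♧♧♠·????
????·♧♢·♢█????
??????????????
??????????????
██████████████
██████████████

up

??????????????
??????????????
??????????????
??????????????
??????????????
????·♠♧·♢·????
????♠█♧♧♠·????
????♠♧♠★♧·????
????·♧♧♠♧·????
????█·♧♧♠·????
????·♧♢·♢█????
??????????????
??????????????
██████████████

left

??????????????
??????????????
??????????????
??????????????
??????????????
?????·♠♧·♢·???
?????♠█♧♧♠·???
?????♠♧★·♧·???
?????·♧♧♠♧·???
?????█·♧♧♠·???
?????·♧♢·♢█???
??????????????
??????????????
██████████████

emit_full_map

·♠♧·♢·
♠█♧♧♠·
♠♧★·♧·
·♧♧♠♧·
█·♧♧♠·
·♧♢·♢█

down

??????????????
??????????????
??????????????
??????????????
?????·♠♧·♢·???
?????♠█♧♧♠·???
?????♠♧♠·♧·???
?????·♧★♠♧·???
?????█·♧♧♠·???
?????·♧♢·♢█???
??????????????
??????????????
██████████████
██████████████

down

??????????????
??????????????
??????????????
?????·♠♧·♢·???
?????♠█♧♧♠·???
?????♠♧♠·♧·???
?????·♧♧♠♧·???
?????█·★♧♠·???
?????·♧♢·♢█???
?????♧♠♧♧·????
??????????????
██████████████
██████████████
██████████████

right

??????????????
??????????????
??????????????
????·♠♧·♢·????
????♠█♧♧♠·????
????♠♧♠·♧·????
????·♧♧♠♧·????
????█·♧★♠·????
????·♧♢·♢█????
????♧♠♧♧·♧????
??????????????
██████████████
██████████████
██████████████

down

??????????????
??????????????
????·♠♧·♢·????
????♠█♧♧♠·????
????♠♧♠·♧·????
????·♧♧♠♧·????
????█·♧♧♠·????
????·♧♢★♢█????
????♧♠♧♧·♧????
?????♧♧·♢█????
██████████████
██████████████
██████████████
██████████████

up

??????????????
??????????????
??????????????
????·♠♧·♢·????
????♠█♧♧♠·????
????♠♧♠·♧·????
????·♧♧♠♧·????
????█·♧★♠·????
????·♧♢·♢█????
????♧♠♧♧·♧????
?????♧♧·♢█????
██████████████
██████████████
██████████████

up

??????????????
??????????????
??????????????
??????????????
????·♠♧·♢·????
????♠█♧♧♠·????
????♠♧♠·♧·????
????·♧♧★♧·????
????█·♧♧♠·????
????·♧♢·♢█????
????♧♠♧♧·♧????
?????♧♧·♢█????
██████████████
██████████████

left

??????????????
??????????????
??????????????
??????????????
?????·♠♧·♢·???
?????♠█♧♧♠·???
?????♠♧♠·♧·???
?????·♧★♠♧·???
?????█·♧♧♠·???
?????·♧♢·♢█???
?????♧♠♧♧·♧???
??????♧♧·♢█???
██████████████
██████████████

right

??????????????
??????????????
??????????????
??????????????
????·♠♧·♢·????
????♠█♧♧♠·????
????♠♧♠·♧·????
????·♧♧★♧·????
????█·♧♧♠·????
????·♧♢·♢█????
????♧♠♧♧·♧????
?????♧♧·♢█????
██████████████
██████████████

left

??????????????
??????????????
??????????????
??????????????
?????·♠♧·♢·???
?????♠█♧♧♠·???
?????♠♧♠·♧·???
?????·♧★♠♧·???
?????█·♧♧♠·???
?????·♧♢·♢█???
?????♧♠♧♧·♧???
??????♧♧·♢█???
██████████████
██████████████

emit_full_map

·♠♧·♢·
♠█♧♧♠·
♠♧♠·♧·
·♧★♠♧·
█·♧♧♠·
·♧♢·♢█
♧♠♧♧·♧
?♧♧·♢█


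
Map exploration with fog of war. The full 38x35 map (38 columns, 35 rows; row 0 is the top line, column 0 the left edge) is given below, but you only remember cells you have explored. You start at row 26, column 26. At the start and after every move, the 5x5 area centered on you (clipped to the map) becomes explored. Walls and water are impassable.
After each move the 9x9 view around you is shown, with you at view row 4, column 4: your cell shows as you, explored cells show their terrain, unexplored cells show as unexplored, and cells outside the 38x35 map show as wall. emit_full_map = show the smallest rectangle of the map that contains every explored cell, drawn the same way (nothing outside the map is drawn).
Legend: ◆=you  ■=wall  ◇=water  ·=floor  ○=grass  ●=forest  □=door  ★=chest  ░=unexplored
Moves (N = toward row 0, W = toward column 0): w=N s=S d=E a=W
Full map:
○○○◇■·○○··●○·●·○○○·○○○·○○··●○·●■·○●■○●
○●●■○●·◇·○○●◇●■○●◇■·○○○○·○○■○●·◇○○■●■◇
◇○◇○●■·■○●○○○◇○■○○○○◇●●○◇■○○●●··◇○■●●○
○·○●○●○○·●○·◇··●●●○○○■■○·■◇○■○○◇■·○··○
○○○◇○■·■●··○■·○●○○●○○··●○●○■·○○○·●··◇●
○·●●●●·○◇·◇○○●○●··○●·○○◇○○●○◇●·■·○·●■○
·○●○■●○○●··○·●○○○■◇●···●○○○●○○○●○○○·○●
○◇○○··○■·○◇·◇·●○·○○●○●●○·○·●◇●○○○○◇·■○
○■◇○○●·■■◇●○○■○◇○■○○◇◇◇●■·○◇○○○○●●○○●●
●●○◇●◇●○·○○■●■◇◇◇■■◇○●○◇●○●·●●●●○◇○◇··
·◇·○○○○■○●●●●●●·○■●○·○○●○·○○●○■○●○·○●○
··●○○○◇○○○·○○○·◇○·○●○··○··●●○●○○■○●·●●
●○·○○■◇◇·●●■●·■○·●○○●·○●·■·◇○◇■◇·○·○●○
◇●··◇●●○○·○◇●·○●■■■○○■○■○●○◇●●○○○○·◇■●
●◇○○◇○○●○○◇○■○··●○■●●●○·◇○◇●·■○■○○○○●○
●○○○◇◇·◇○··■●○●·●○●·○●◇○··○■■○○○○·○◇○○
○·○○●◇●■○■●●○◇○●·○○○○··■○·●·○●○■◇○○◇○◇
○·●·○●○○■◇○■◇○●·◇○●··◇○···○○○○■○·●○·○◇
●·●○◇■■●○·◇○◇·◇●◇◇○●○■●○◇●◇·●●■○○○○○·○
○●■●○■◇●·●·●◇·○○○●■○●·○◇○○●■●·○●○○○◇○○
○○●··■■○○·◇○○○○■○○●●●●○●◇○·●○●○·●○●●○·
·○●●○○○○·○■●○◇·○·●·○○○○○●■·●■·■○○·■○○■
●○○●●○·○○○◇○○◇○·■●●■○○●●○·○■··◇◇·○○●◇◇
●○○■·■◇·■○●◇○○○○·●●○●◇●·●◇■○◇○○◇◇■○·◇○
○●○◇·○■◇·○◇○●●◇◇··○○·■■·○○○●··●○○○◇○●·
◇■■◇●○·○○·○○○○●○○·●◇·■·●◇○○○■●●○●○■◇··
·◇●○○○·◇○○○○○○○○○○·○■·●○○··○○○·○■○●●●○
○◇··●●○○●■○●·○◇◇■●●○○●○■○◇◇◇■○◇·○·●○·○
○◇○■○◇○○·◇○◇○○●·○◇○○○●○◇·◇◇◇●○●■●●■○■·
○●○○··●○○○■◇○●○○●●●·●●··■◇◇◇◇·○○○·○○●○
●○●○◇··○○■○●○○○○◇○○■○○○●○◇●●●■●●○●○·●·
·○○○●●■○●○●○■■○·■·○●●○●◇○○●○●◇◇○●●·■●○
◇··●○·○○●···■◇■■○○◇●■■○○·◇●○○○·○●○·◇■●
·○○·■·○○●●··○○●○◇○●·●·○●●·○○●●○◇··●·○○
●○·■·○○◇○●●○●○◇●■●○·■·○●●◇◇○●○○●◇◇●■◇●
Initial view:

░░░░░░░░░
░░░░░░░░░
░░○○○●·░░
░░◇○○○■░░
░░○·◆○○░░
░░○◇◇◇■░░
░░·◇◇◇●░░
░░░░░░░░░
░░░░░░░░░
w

░░░░░░░░░
░░░░░░░░░
░░●◇■○◇░░
░░○○○●·░░
░░◇○◆○■░░
░░○··○○░░
░░○◇◇◇■░░
░░·◇◇◇●░░
░░░░░░░░░

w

░░░░░░░░░
░░░░░░░░░
░░○·○■·░░
░░●◇■○◇░░
░░○○◆●·░░
░░◇○○○■░░
░░○··○○░░
░░○◇◇◇■░░
░░·◇◇◇●░░

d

░░░░░░░░░
░░░░░░░░░
░○·○■··░░
░●◇■○◇○░░
░○○○◆··░░
░◇○○○■●░░
░○··○○○░░
░○◇◇◇■░░░
░·◇◇◇●░░░

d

░░░░░░░░░
░░░░░░░░░
○·○■··◇░░
●◇■○◇○○░░
○○○●◆·●░░
◇○○○■●●░░
○··○○○·░░
○◇◇◇■░░░░
·◇◇◇●░░░░

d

░░░░░░░░░
░░░░░░░░░
·○■··◇◇░░
◇■○◇○○◇░░
○○●·◆●○░░
○○○■●●○░░
··○○○·○░░
◇◇◇■░░░░░
◇◇◇●░░░░░

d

░░░░░░░░░
░░░░░░░░░
○■··◇◇·░░
■○◇○○◇◇░░
○●··◆○○░░
○○■●●○●░░
·○○○·○■░░
◇◇■░░░░░░
◇◇●░░░░░░

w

░░░░░░░░░
░░░░░░░░░
░░■·■○○░░
○■··◇◇·░░
■○◇○◆◇◇░░
○●··●○○░░
○○■●●○●░░
·○○○·○■░░
◇◇■░░░░░░

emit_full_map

░░░░■·■○○
○·○■··◇◇·
●◇■○◇○◆◇◇
○○○●··●○○
◇○○○■●●○●
○··○○○·○■
○◇◇◇■░░░░
·◇◇◇●░░░░

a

░░░░░░░░░
░░░░░░░░░
░░●■·■○○░
·○■··◇◇·░
◇■○◇◆○◇◇░
○○●··●○○░
○○○■●●○●░
··○○○·○■░
◇◇◇■░░░░░

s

░░░░░░░░░
░░●■·■○○░
·○■··◇◇·░
◇■○◇○○◇◇░
○○●·◆●○○░
○○○■●●○●░
··○○○·○■░
◇◇◇■░░░░░
◇◇◇●░░░░░

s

░░●■·■○○░
·○■··◇◇·░
◇■○◇○○◇◇░
○○●··●○○░
○○○■◆●○●░
··○○○·○■░
◇◇◇■○◇·░░
◇◇◇●░░░░░
░░░░░░░░░

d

░●■·■○○░░
○■··◇◇·░░
■○◇○○◇◇░░
○●··●○○░░
○○■●◆○●░░
·○○○·○■░░
◇◇■○◇·○░░
◇◇●░░░░░░
░░░░░░░░░

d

●■·■○○░░░
■··◇◇·░░░
○◇○○◇◇■░░
●··●○○○░░
○■●●◆●○░░
○○○·○■○░░
◇■○◇·○·░░
◇●░░░░░░░
░░░░░░░░░

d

■·■○○░░░░
··◇◇·░░░░
◇○○◇◇■○░░
··●○○○◇░░
■●●○◆○■░░
○○·○■○●░░
■○◇·○·●░░
●░░░░░░░░
░░░░░░░░░

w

░░░░░░░░░
■·■○○░░░░
··◇◇·○○░░
◇○○◇◇■○░░
··●○◆○◇░░
■●●○●○■░░
○○·○■○●░░
■○◇·○·●░░
●░░░░░░░░

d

░░░░░░░░░
·■○○░░░░░
·◇◇·○○●░░
○○◇◇■○·░░
·●○○◆◇○░░
●●○●○■◇░░
○·○■○●●░░
○◇·○·●░░░
░░░░░░░░░

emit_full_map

░░░●■·■○○░░░
○·○■··◇◇·○○●
●◇■○◇○○◇◇■○·
○○○●··●○○◆◇○
◇○○○■●●○●○■◇
○··○○○·○■○●●
○◇◇◇■○◇·○·●░
·◇◇◇●░░░░░░░

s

·■○○░░░░░
·◇◇·○○●░░
○○◇◇■○·░░
·●○○○◇○░░
●●○●◆■◇░░
○·○■○●●░░
○◇·○·●○░░
░░░░░░░░░
░░░░░░░░░

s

·◇◇·○○●░░
○○◇◇■○·░░
·●○○○◇○░░
●●○●○■◇░░
○·○■◆●●░░
○◇·○·●○░░
░░■●●■○░░
░░░░░░░░░
░░░░░░░░░

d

◇◇·○○●░░■
○◇◇■○·░░■
●○○○◇○●░■
●○●○■◇·░■
·○■○◆●●░■
◇·○·●○·░■
░■●●■○■░■
░░░░░░░░■
░░░░░░░░■

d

◇·○○●░░■■
◇◇■○·░░■■
○○○◇○●·■■
○●○■◇··■■
○■○●◆●○■■
·○·●○·○■■
■●●■○■·■■
░░░░░░░■■
░░░░░░░■■

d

·○○●░░■■■
◇■○·░░■■■
○○◇○●·■■■
●○■◇··■■■
■○●●◆○■■■
○·●○·○■■■
●●■○■·■■■
░░░░░░■■■
░░░░░░■■■

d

○○●░░■■■■
■○·░░■■■■
○◇○●·■■■■
○■◇··■■■■
○●●●◆■■■■
·●○·○■■■■
●■○■·■■■■
░░░░░■■■■
░░░░░■■■■

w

░░░░░■■■■
○○●░░■■■■
■○·◇○■■■■
○◇○●·■■■■
○■◇·◆■■■■
○●●●○■■■■
·●○·○■■■■
●■○■·■■■■
░░░░░■■■■

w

░░░░░■■■■
░░░░░■■■■
○○●◇◇■■■■
■○·◇○■■■■
○◇○●◆■■■■
○■◇··■■■■
○●●●○■■■■
·●○·○■■■■
●■○■·■■■■

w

░░░░░■■■■
░░░░░■■■■
░░○○■■■■■
○○●◇◇■■■■
■○·◇◆■■■■
○◇○●·■■■■
○■◇··■■■■
○●●●○■■■■
·●○·○■■■■

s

░░░░░■■■■
░░○○■■■■■
○○●◇◇■■■■
■○·◇○■■■■
○◇○●◆■■■■
○■◇··■■■■
○●●●○■■■■
·●○·○■■■■
●■○■·■■■■

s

░░○○■■■■■
○○●◇◇■■■■
■○·◇○■■■■
○◇○●·■■■■
○■◇·◆■■■■
○●●●○■■■■
·●○·○■■■■
●■○■·■■■■
░░░░░■■■■

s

○○●◇◇■■■■
■○·◇○■■■■
○◇○●·■■■■
○■◇··■■■■
○●●●◆■■■■
·●○·○■■■■
●■○■·■■■■
░░░░░■■■■
░░░░░■■■■

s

■○·◇○■■■■
○◇○●·■■■■
○■◇··■■■■
○●●●○■■■■
·●○·◆■■■■
●■○■·■■■■
░░○●○■■■■
░░░░░■■■■
░░░░░■■■■

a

◇■○·◇○■■■
○○◇○●·■■■
●○■◇··■■■
■○●●●○■■■
○·●○◆○■■■
●●■○■·■■■
░░○○●○■■■
░░░░░░■■■
░░░░░░■■■

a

◇◇■○·◇○■■
○○○◇○●·■■
○●○■◇··■■
○■○●●●○■■
·○·●◆·○■■
■●●■○■·■■
░░·○○●○■■
░░░░░░░■■
░░░░░░░■■

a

○◇◇■○·◇○■
●○○○◇○●·■
●○●○■◇··■
·○■○●●●○■
◇·○·◆○·○■
░■●●■○■·■
░░○·○○●○■
░░░░░░░░■
░░░░░░░░■

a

○○◇◇■○·◇○
·●○○○◇○●·
●●○●○■◇··
○·○■○●●●○
○◇·○◆●○·○
░░■●●■○■·
░░○○·○○●○
░░░░░░░░░
░░░░░░░░░

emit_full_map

░░░●■·■○○░░○○■
○·○■··◇◇·○○●◇◇
●◇■○◇○○◇◇■○·◇○
○○○●··●○○○◇○●·
◇○○○■●●○●○■◇··
○··○○○·○■○●●●○
○◇◇◇■○◇·○◆●○·○
·◇◇◇●░░■●●■○■·
░░░░░░░○○·○○●○

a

◇○○◇◇■○·◇
··●○○○◇○●
■●●○●○■◇·
○○·○■○●●●
■○◇·◆·●○·
●░●■●●■○■
░░○○○·○○●
░░░░░░░░░
░░░░░░░░░

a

○◇○○◇◇■○·
●··●○○○◇○
○■●●○●○■◇
○○○·○■○●●
◇■○◇◆○·●○
◇●○●■●●■○
░░·○○○·○○
░░░░░░░░░
░░░░░░░░░

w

■··◇◇·○○●
○◇○○◇◇■○·
●··●○○○◇○
○■●●○●○■◇
○○○·◆■○●●
◇■○◇·○·●○
◇●○●■●●■○
░░·○○○·○○
░░░░░░░░░

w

●■·■○○░░○
■··◇◇·○○●
○◇○○◇◇■○·
●··●○○○◇○
○■●●◆●○■◇
○○○·○■○●●
◇■○◇·○·●○
◇●○●■●●■○
░░·○○○·○○

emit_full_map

░░░●■·■○○░░○○■
○·○■··◇◇·○○●◇◇
●◇■○◇○○◇◇■○·◇○
○○○●··●○○○◇○●·
◇○○○■●●◆●○■◇··
○··○○○·○■○●●●○
○◇◇◇■○◇·○·●○·○
·◇◇◇●○●■●●■○■·
░░░░░·○○○·○○●○
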